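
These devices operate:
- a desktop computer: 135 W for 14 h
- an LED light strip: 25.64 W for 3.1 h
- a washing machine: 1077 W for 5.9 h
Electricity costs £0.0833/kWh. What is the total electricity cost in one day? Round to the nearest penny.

£0.69

desktop computer: 135 W × 14 h = 1,890 Wh = 1.89 kWh
LED light strip: 25.64 W × 3.1 h = 79 Wh = 0.07948 kWh
washing machine: 1077 W × 5.9 h = 6,354 Wh = 6.354 kWh
Total energy = 1.89 + 0.07948 + 6.354 = 8.324 kWh
Cost = 8.324 kWh × £0.0833 = £0.69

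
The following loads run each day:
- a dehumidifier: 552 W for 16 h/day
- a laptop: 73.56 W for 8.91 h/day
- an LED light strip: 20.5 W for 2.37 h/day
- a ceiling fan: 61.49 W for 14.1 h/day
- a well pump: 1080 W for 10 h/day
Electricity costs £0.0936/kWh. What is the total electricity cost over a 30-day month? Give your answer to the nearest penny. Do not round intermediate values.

£59.54

dehumidifier: 552 W × 16 h × 30 d = 264,960 Wh = 265 kWh
laptop: 73.56 W × 8.91 h × 30 d = 19,663 Wh = 19.66 kWh
LED light strip: 20.5 W × 2.37 h × 30 d = 1,458 Wh = 1.458 kWh
ceiling fan: 61.49 W × 14.1 h × 30 d = 26,010 Wh = 26.01 kWh
well pump: 1080 W × 10 h × 30 d = 324,000 Wh = 324 kWh
Total energy = 265 + 19.66 + 1.458 + 26.01 + 324 = 636.1 kWh
Cost = 636.1 kWh × £0.0936 = £59.54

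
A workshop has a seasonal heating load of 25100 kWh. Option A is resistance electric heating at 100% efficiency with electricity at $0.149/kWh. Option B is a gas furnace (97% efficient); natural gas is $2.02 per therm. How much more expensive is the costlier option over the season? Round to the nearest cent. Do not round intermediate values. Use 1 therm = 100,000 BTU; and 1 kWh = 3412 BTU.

$1956.44

Heat load = 25100 kWh × 3412 = 85,641,200 BTU
Gas: input = 85,641,200 / 0.97 = 88,289,897 BTU = 882.9 therm → 882.9 × $2.02 = $1,783.46
Electric: 85,641,200 BTU / 3412 = 25,100 kWh → × $0.149 = $3,739.90
Difference = |$1,783.46 − $3,739.90| = $1,956.44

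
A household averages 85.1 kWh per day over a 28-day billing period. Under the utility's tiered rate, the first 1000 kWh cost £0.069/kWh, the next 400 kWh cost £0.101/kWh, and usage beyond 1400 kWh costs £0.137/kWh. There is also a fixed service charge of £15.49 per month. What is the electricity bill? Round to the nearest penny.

£259.53

Usage = 85.1 kWh/day × 28 days = 2382.8 kWh
First 1000 kWh × £0.069 = £69.00
Next 400 kWh × £0.101 = £40.40
Remaining 982.8 kWh × £0.137 = £134.64
Energy charge = £244.04; + service £15.49 = £259.53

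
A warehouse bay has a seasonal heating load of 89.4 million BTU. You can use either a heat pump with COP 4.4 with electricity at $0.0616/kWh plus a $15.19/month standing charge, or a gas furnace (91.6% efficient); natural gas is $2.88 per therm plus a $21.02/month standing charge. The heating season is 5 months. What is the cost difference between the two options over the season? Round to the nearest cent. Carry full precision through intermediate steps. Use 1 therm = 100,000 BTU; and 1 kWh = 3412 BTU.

$2473.16

Heat load = 89.4 × 10⁶ BTU = 89,400,000 BTU
Gas: input = 89,400,000 / 0.916 = 97,598,253 BTU = 976 therm → 976 × $2.88 = $2,810.83; + 5 × $21.02 standing = $2,915.93
Heat pump: 89,400,000 BTU / 3412 = 26,200 kWh heat; / 4.4 = 5,955 kWh in → × $0.0616 = $366.82; + 5 × $15.19 standing = $442.77
Difference = |$2,915.93 − $442.77| = $2,473.16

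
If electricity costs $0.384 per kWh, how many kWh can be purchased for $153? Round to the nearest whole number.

$153 / $0.384 per kWh = 398.4 kWh

398 kWh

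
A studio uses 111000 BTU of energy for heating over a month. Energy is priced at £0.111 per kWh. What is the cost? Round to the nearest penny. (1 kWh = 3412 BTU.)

111000 BTU × (0.00029308 kWh/BTU) = 32.53 kWh
Cost = 32.53 kWh × £0.111/kWh = £3.61

£3.61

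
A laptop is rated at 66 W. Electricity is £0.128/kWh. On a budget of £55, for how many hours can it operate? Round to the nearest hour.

6510 h

Energy budget = £55 / £0.128 per kWh = 429.7 kWh = 429,688 Wh
Runtime = 429,688 Wh / 66 W = 6,510 h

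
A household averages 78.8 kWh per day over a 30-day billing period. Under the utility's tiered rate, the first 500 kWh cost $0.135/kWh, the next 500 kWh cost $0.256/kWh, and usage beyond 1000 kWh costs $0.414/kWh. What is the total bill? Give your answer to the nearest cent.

$760.20

Usage = 78.8 kWh/day × 30 days = 2364 kWh
First 500 kWh × $0.135 = $67.50
Next 500 kWh × $0.256 = $128.00
Remaining 1364 kWh × $0.414 = $564.70
Total = $760.20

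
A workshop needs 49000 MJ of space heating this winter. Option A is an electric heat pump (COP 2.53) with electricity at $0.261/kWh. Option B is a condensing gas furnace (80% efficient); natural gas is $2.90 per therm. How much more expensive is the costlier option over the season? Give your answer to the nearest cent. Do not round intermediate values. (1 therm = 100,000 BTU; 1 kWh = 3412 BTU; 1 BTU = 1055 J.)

Heat load = 49000 MJ = 49,000,000,000 J / 1055 = 46,445,498 BTU
Gas: input = 46,445,498 / 0.80 = 58,056,872 BTU = 580.6 therm → 580.6 × $2.90 = $1,683.65
Heat pump: 46,445,498 BTU / 3412 = 13,610 kWh heat; / 2.53 = 5,380 kWh in → × $0.261 = $1,404.28
Difference = |$1,683.65 − $1,404.28| = $279.37

$279.37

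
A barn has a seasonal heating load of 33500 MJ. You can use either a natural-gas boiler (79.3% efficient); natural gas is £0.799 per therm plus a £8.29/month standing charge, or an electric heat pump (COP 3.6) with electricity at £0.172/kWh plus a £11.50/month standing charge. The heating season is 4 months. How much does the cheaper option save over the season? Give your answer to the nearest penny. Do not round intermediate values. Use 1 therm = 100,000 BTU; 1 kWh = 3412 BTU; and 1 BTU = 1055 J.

£137.54

Heat load = 33500 MJ = 33,500,000,000 J / 1055 = 31,753,555 BTU
Gas: input = 31,753,555 / 0.793 = 40,042,313 BTU = 400.4 therm → 400.4 × £0.799 = £319.94; + 4 × £8.29 standing = £353.10
Heat pump: 31,753,555 BTU / 3412 = 9,306 kWh heat; / 3.6 = 2,585 kWh in → × £0.172 = £444.64; + 4 × £11.50 standing = £490.64
Difference = |£353.10 − £490.64| = £137.54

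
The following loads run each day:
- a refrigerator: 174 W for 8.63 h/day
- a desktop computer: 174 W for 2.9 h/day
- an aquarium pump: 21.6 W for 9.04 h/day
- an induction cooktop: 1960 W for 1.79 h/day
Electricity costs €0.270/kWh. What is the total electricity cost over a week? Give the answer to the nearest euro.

refrigerator: 174 W × 8.63 h × 7 d = 10,511 Wh = 10.51 kWh
desktop computer: 174 W × 2.9 h × 7 d = 3,532 Wh = 3.532 kWh
aquarium pump: 21.6 W × 9.04 h × 7 d = 1,367 Wh = 1.367 kWh
induction cooktop: 1960 W × 1.79 h × 7 d = 24,559 Wh = 24.56 kWh
Total energy = 10.51 + 3.532 + 1.367 + 24.56 = 39.97 kWh
Cost = 39.97 kWh × €0.270 = €10.79 ≈ €11

€11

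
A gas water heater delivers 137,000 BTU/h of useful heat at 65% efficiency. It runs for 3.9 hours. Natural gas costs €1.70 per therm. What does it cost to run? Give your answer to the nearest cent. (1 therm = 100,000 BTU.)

Heat delivered = 137,000 BTU/h × 3.9 h = 534,300 BTU
Gas input = 534,300 / 0.65 = 822,000 BTU
= 822,000 / 100,000 = 8.22 therm
Cost = 8.22 × €1.70/therm = €13.97

€13.97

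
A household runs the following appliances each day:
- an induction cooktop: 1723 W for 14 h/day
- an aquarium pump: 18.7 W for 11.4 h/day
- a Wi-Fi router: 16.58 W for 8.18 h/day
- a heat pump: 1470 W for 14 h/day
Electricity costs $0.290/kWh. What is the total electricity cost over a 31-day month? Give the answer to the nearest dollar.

$405

induction cooktop: 1723 W × 14 h × 31 d = 747,782 Wh = 747.8 kWh
aquarium pump: 18.7 W × 11.4 h × 31 d = 6,609 Wh = 6.609 kWh
Wi-Fi router: 16.58 W × 8.18 h × 31 d = 4,204 Wh = 4.204 kWh
heat pump: 1470 W × 14 h × 31 d = 637,980 Wh = 638 kWh
Total energy = 747.8 + 6.609 + 4.204 + 638 = 1,397 kWh
Cost = 1,397 kWh × $0.290 = $405.01 ≈ $405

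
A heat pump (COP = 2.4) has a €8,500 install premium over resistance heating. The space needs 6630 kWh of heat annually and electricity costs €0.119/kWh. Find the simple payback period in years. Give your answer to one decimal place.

Resistance: 6630 kWh × €0.119 = €788.97/yr
Heat pump: 6630 / 2.4 = 2762 kWh in → × €0.119 = €328.74/yr
Annual savings = €460.23
Payback = €8,500 / €460.23 = 18.5 years

18.5 years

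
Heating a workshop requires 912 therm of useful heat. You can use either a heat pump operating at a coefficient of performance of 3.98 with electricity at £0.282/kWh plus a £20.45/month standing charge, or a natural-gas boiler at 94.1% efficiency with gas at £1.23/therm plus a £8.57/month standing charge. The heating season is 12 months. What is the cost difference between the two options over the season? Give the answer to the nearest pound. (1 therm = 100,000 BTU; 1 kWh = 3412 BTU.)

Heat load = 912 therm × 100,000 = 91,200,000 BTU
Gas: input = 91,200,000 / 0.941 = 96,918,172 BTU = 969.2 therm → 969.2 × £1.23 = £1,192.09; + 12 × £8.57 standing = £1,294.93
Heat pump: 91,200,000 BTU / 3412 = 26,730 kWh heat; / 3.98 = 6,716 kWh in → × £0.282 = £1,893.88; + 12 × £20.45 standing = £2,139.28
Difference = |£1,294.93 − £2,139.28| = £844.34 ≈ £844

£844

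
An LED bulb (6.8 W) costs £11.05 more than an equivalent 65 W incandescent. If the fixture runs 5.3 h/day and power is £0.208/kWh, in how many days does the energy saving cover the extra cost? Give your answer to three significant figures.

Power saved = 65 − 6.8 = 58.2 W
Daily energy saved = 58.2 W × 5.3 h = 308.5 Wh = 0.30846 kWh
Daily savings = 0.30846 × £0.208 = £0.0642
Payback = £11.05 / £0.0642 per day = 172.2 days

172 days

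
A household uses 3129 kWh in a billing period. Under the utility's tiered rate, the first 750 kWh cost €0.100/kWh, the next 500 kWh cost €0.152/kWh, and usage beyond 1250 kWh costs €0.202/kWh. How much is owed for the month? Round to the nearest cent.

First 750 kWh × €0.100 = €75.00
Next 500 kWh × €0.152 = €76.00
Remaining 1879 kWh × €0.202 = €379.56
Total = €530.56

€530.56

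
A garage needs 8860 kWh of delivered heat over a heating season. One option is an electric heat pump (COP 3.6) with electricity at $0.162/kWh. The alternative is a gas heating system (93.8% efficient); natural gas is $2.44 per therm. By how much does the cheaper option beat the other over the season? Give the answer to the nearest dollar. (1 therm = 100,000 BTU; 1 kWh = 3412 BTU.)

Heat load = 8860 kWh × 3412 = 30,230,320 BTU
Gas: input = 30,230,320 / 0.938 = 32,228,486 BTU = 322.3 therm → 322.3 × $2.44 = $786.38
Heat pump: 30,230,320 BTU / 3412 = 8,860 kWh heat; / 3.6 = 2,461 kWh in → × $0.162 = $398.70
Difference = |$786.38 − $398.70| = $387.68 ≈ $388

$388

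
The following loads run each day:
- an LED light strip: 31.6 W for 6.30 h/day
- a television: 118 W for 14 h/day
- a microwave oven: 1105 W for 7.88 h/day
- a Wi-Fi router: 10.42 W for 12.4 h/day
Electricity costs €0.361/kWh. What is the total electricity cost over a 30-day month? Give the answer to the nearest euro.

€116

LED light strip: 31.6 W × 6.30 h × 30 d = 5,972 Wh = 5.972 kWh
television: 118 W × 14 h × 30 d = 49,560 Wh = 49.56 kWh
microwave oven: 1105 W × 7.88 h × 30 d = 261,222 Wh = 261.2 kWh
Wi-Fi router: 10.42 W × 12.4 h × 30 d = 3,876 Wh = 3.876 kWh
Total energy = 5.972 + 49.56 + 261.2 + 3.876 = 320.6 kWh
Cost = 320.6 kWh × €0.361 = €115.75 ≈ €116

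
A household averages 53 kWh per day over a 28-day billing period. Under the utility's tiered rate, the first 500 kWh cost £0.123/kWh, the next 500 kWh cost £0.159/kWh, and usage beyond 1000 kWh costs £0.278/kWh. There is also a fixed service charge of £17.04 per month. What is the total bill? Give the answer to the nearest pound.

£293

Usage = 53 kWh/day × 28 days = 1484 kWh
First 500 kWh × £0.123 = £61.50
Next 500 kWh × £0.159 = £79.50
Remaining 484 kWh × £0.278 = £134.55
Energy charge = £275.55; + service £17.04 = £292.59 ≈ £293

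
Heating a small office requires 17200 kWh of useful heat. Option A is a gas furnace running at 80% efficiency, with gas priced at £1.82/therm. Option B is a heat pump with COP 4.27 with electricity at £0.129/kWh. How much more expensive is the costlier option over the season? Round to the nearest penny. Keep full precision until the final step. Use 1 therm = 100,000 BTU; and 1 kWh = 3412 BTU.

£815.49

Heat load = 17200 kWh × 3412 = 58,686,400 BTU
Gas: input = 58,686,400 / 0.80 = 73,358,000 BTU = 733.6 therm → 733.6 × £1.82 = £1,335.12
Heat pump: 58,686,400 BTU / 3412 = 17,200 kWh heat; / 4.27 = 4,028 kWh in → × £0.129 = £519.63
Difference = |£1,335.12 − £519.63| = £815.49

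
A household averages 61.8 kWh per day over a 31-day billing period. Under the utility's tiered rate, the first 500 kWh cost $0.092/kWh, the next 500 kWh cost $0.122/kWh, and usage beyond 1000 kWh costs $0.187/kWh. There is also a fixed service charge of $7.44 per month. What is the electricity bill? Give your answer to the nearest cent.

Usage = 61.8 kWh/day × 31 days = 1915.8 kWh
First 500 kWh × $0.092 = $46.00
Next 500 kWh × $0.122 = $61.00
Remaining 915.8 kWh × $0.187 = $171.25
Energy charge = $278.25; + service $7.44 = $285.69

$285.69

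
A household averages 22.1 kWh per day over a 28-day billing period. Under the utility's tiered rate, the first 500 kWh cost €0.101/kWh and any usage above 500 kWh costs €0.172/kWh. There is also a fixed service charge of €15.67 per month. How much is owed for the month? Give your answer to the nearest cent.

Usage = 22.1 kWh/day × 28 days = 618.8 kWh
First 500 kWh × €0.101 = €50.50
Remaining 118.8 kWh × €0.172 = €20.43
Energy charge = €70.93; + service €15.67 = €86.60

€86.60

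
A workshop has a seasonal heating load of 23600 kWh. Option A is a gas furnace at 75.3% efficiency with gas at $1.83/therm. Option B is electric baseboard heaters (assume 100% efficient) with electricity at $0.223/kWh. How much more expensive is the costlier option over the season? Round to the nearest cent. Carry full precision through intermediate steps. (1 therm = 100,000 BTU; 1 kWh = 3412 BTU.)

Heat load = 23600 kWh × 3412 = 80,523,200 BTU
Gas: input = 80,523,200 / 0.753 = 106,936,521 BTU = 1,069 therm → 1,069 × $1.83 = $1,956.94
Electric: 80,523,200 BTU / 3412 = 23,600 kWh → × $0.223 = $5,262.80
Difference = |$1,956.94 − $5,262.80| = $3,305.86

$3305.86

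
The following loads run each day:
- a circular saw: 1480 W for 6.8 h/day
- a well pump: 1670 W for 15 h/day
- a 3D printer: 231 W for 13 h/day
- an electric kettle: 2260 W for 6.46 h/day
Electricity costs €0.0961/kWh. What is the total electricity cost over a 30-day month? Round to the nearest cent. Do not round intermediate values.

€151.98

circular saw: 1480 W × 6.8 h × 30 d = 301,920 Wh = 301.9 kWh
well pump: 1670 W × 15 h × 30 d = 751,500 Wh = 751.5 kWh
3D printer: 231 W × 13 h × 30 d = 90,090 Wh = 90.09 kWh
electric kettle: 2260 W × 6.46 h × 30 d = 437,988 Wh = 438 kWh
Total energy = 301.9 + 751.5 + 90.09 + 438 = 1,581 kWh
Cost = 1,581 kWh × €0.0961 = €151.98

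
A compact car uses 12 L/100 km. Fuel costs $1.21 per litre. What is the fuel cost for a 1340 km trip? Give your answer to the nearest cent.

$194.57

Fuel = 12 L/100 km × 1340 km / 100 = 160.8 L
Cost = 160.8 L × $1.21/L = $194.57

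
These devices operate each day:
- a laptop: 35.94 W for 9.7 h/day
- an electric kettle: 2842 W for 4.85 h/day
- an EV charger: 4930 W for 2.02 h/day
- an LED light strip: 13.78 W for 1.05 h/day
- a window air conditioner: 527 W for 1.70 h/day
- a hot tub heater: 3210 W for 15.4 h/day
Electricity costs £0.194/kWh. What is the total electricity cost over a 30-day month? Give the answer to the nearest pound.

£433

laptop: 35.94 W × 9.7 h × 30 d = 10,459 Wh = 10.46 kWh
electric kettle: 2842 W × 4.85 h × 30 d = 413,511 Wh = 413.5 kWh
EV charger: 4930 W × 2.02 h × 30 d = 298,758 Wh = 298.8 kWh
LED light strip: 13.78 W × 1.05 h × 30 d = 434 Wh = 0.4341 kWh
window air conditioner: 527 W × 1.70 h × 30 d = 26,877 Wh = 26.88 kWh
hot tub heater: 3210 W × 15.4 h × 30 d = 1,483,020 Wh = 1,483 kWh
Total energy = 10.46 + 413.5 + 298.8 + 0.4341 + 26.88 + 1,483 = 2,233 kWh
Cost = 2,233 kWh × £0.194 = £433.21 ≈ £433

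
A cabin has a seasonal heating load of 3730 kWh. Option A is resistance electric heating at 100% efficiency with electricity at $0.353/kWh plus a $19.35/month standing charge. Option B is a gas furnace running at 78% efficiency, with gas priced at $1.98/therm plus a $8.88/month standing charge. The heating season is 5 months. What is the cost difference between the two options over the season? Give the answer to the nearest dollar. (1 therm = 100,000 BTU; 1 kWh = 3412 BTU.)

Heat load = 3730 kWh × 3412 = 12,726,760 BTU
Gas: input = 12,726,760 / 0.78 = 16,316,359 BTU = 163.2 therm → 163.2 × $1.98 = $323.06; + 5 × $8.88 standing = $367.46
Electric: 12,726,760 BTU / 3412 = 3,730 kWh → × $0.353 = $1,316.69; + 5 × $19.35 standing = $1,413.44
Difference = |$367.46 − $1,413.44| = $1,045.98 ≈ $1046

$1046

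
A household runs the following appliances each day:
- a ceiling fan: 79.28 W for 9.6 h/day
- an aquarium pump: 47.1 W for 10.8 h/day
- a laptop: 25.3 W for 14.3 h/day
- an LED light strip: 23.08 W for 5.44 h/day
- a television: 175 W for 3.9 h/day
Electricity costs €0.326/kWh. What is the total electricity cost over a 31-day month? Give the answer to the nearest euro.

ceiling fan: 79.28 W × 9.6 h × 31 d = 23,594 Wh = 23.59 kWh
aquarium pump: 47.1 W × 10.8 h × 31 d = 15,769 Wh = 15.77 kWh
laptop: 25.3 W × 14.3 h × 31 d = 11,215 Wh = 11.22 kWh
LED light strip: 23.08 W × 5.44 h × 31 d = 3,892 Wh = 3.892 kWh
television: 175 W × 3.9 h × 31 d = 21,158 Wh = 21.16 kWh
Total energy = 23.59 + 15.77 + 11.22 + 3.892 + 21.16 = 75.63 kWh
Cost = 75.63 kWh × €0.326 = €24.65 ≈ €25

€25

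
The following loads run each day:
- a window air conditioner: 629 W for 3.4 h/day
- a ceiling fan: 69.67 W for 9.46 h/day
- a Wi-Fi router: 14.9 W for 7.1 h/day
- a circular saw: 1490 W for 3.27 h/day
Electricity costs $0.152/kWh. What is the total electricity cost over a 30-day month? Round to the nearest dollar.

$35

window air conditioner: 629 W × 3.4 h × 30 d = 64,158 Wh = 64.16 kWh
ceiling fan: 69.67 W × 9.46 h × 30 d = 19,772 Wh = 19.77 kWh
Wi-Fi router: 14.9 W × 7.1 h × 30 d = 3,174 Wh = 3.174 kWh
circular saw: 1490 W × 3.27 h × 30 d = 146,169 Wh = 146.2 kWh
Total energy = 64.16 + 19.77 + 3.174 + 146.2 = 233.3 kWh
Cost = 233.3 kWh × $0.152 = $35.46 ≈ $35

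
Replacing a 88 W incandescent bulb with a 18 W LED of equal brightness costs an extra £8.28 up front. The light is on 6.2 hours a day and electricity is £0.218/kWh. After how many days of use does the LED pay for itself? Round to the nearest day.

88 days

Power saved = 88 − 18 = 70 W
Daily energy saved = 70 W × 6.2 h = 434 Wh = 0.434 kWh
Daily savings = 0.434 × £0.218 = £0.0946
Payback = £8.28 / £0.0946 per day = 87.52 days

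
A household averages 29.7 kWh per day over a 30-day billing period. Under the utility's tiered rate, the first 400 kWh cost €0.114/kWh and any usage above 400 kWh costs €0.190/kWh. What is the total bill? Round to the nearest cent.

€138.89

Usage = 29.7 kWh/day × 30 days = 891 kWh
First 400 kWh × €0.114 = €45.60
Remaining 491 kWh × €0.190 = €93.29
Total = €138.89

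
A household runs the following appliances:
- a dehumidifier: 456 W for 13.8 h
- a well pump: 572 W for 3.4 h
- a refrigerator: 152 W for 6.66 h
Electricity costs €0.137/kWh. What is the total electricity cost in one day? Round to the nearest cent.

€1.27

dehumidifier: 456 W × 13.8 h = 6,293 Wh = 6.293 kWh
well pump: 572 W × 3.4 h = 1,945 Wh = 1.945 kWh
refrigerator: 152 W × 6.66 h = 1,012 Wh = 1.012 kWh
Total energy = 6.293 + 1.945 + 1.012 = 9.25 kWh
Cost = 9.25 kWh × €0.137 = €1.27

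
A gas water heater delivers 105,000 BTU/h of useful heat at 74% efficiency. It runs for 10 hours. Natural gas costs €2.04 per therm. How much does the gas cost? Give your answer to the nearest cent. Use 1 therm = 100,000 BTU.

Heat delivered = 105,000 BTU/h × 10 h = 1,050,000 BTU
Gas input = 1,050,000 / 0.74 = 1,418,919 BTU
= 1,418,919 / 100,000 = 14.19 therm
Cost = 14.19 × €2.04/therm = €28.95

€28.95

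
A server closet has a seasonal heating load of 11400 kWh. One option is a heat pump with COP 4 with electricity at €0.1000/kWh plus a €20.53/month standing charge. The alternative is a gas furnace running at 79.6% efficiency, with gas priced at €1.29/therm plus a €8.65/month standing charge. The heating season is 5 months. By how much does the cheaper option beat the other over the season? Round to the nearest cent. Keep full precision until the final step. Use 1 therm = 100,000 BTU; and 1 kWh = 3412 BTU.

Heat load = 11400 kWh × 3412 = 38,896,800 BTU
Gas: input = 38,896,800 / 0.796 = 48,865,327 BTU = 488.7 therm → 488.7 × €1.29 = €630.36; + 5 × €8.65 standing = €673.61
Heat pump: 38,896,800 BTU / 3412 = 11,400 kWh heat; / 4 = 2,850 kWh in → × €0.1000 = €285.00; + 5 × €20.53 standing = €387.65
Difference = |€673.61 − €387.65| = €285.96

€285.96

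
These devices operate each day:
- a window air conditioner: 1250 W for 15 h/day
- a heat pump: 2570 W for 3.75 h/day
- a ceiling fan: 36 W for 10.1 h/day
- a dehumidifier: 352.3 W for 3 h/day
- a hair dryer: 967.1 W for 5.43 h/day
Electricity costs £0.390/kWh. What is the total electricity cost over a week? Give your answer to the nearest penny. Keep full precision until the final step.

£95.71

window air conditioner: 1250 W × 15 h × 7 d = 131,250 Wh = 131.2 kWh
heat pump: 2570 W × 3.75 h × 7 d = 67,462 Wh = 67.46 kWh
ceiling fan: 36 W × 10.1 h × 7 d = 2,545 Wh = 2.545 kWh
dehumidifier: 352.3 W × 3 h × 7 d = 7,398 Wh = 7.398 kWh
hair dryer: 967.1 W × 5.43 h × 7 d = 36,759 Wh = 36.76 kWh
Total energy = 131.2 + 67.46 + 2.545 + 7.398 + 36.76 = 245.4 kWh
Cost = 245.4 kWh × £0.390 = £95.71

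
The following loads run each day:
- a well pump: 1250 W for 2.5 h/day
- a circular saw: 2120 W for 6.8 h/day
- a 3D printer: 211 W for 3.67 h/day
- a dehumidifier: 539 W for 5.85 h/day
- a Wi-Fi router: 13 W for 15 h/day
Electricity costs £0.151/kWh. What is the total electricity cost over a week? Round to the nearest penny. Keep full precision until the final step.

well pump: 1250 W × 2.5 h × 7 d = 21,875 Wh = 21.88 kWh
circular saw: 2120 W × 6.8 h × 7 d = 100,912 Wh = 100.9 kWh
3D printer: 211 W × 3.67 h × 7 d = 5,421 Wh = 5.421 kWh
dehumidifier: 539 W × 5.85 h × 7 d = 22,072 Wh = 22.07 kWh
Wi-Fi router: 13 W × 15 h × 7 d = 1,365 Wh = 1.365 kWh
Total energy = 21.88 + 100.9 + 5.421 + 22.07 + 1.365 = 151.6 kWh
Cost = 151.6 kWh × £0.151 = £22.90

£22.90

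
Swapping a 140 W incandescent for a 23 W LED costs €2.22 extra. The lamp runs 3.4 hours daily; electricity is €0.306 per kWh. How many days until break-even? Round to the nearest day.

Power saved = 140 − 23 = 117 W
Daily energy saved = 117 W × 3.4 h = 397.8 Wh = 0.3978 kWh
Daily savings = 0.3978 × €0.306 = €0.1217
Payback = €2.22 / €0.1217 per day = 18.24 days

18 days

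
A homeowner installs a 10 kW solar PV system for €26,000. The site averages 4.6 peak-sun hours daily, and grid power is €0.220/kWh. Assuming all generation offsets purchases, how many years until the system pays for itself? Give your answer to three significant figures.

7.04 years

Daily generation = 10 kW × 4.6 h = 46 kWh
Annual generation = 46 × 365 = 16790 kWh
Annual savings = 16790 × €0.220 = €3,693.80
Payback = €26,000 / €3,693.80 = 7.04 years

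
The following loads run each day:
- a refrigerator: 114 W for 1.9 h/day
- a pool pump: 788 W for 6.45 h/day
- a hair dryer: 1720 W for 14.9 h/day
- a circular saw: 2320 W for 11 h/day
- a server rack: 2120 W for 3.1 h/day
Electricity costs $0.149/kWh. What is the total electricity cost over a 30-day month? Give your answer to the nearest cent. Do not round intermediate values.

$281.70

refrigerator: 114 W × 1.9 h × 30 d = 6,498 Wh = 6.498 kWh
pool pump: 788 W × 6.45 h × 30 d = 152,478 Wh = 152.5 kWh
hair dryer: 1720 W × 14.9 h × 30 d = 768,840 Wh = 768.8 kWh
circular saw: 2320 W × 11 h × 30 d = 765,600 Wh = 765.6 kWh
server rack: 2120 W × 3.1 h × 30 d = 197,160 Wh = 197.2 kWh
Total energy = 6.498 + 152.5 + 768.8 + 765.6 + 197.2 = 1,891 kWh
Cost = 1,891 kWh × $0.149 = $281.70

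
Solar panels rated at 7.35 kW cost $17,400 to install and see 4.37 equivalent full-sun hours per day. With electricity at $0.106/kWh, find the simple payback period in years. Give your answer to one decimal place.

Daily generation = 7.35 kW × 4.37 h = 32.12 kWh
Annual generation = 32.12 × 365 = 11724 kWh
Annual savings = 11724 × $0.106 = $1,242.70
Payback = $17,400 / $1,242.70 = 14 years

14.0 years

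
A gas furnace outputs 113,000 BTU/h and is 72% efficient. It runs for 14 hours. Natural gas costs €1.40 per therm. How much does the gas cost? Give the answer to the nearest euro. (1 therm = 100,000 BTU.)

Heat delivered = 113,000 BTU/h × 14 h = 1,582,000 BTU
Gas input = 1,582,000 / 0.72 = 2,197,222 BTU
= 2,197,222 / 100,000 = 21.97 therm
Cost = 21.97 × €1.40/therm = €30.76 ≈ €31

€31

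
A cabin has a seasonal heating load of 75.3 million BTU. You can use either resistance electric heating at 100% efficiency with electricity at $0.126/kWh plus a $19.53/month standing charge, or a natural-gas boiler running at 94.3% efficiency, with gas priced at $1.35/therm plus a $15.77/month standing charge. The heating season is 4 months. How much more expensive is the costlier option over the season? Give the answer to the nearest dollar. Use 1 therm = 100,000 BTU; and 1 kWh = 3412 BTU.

$1718

Heat load = 75.3 × 10⁶ BTU = 75,300,000 BTU
Gas: input = 75,300,000 / 0.943 = 79,851,538 BTU = 798.5 therm → 798.5 × $1.35 = $1,078.00; + 4 × $15.77 standing = $1,141.08
Electric: 75,300,000 BTU / 3412 = 22,070 kWh → × $0.126 = $2,780.72; + 4 × $19.53 standing = $2,858.84
Difference = |$1,141.08 − $2,858.84| = $1,717.76 ≈ $1718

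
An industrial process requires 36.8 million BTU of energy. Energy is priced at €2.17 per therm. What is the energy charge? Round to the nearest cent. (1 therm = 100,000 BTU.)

36.8 million BTU × (10 therm/million BTU) = 368 therm
Cost = 368 therm × €2.17/therm = €798.56

€798.56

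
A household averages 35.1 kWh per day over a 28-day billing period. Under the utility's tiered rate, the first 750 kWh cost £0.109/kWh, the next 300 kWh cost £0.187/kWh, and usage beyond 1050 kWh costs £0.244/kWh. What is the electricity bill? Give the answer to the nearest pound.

£125

Usage = 35.1 kWh/day × 28 days = 982.8 kWh
First 750 kWh × £0.109 = £81.75
Next 232.8 kWh × £0.187 = £43.53
Remaining tier: 0 kWh (not reached)
Total = £125.28 ≈ £125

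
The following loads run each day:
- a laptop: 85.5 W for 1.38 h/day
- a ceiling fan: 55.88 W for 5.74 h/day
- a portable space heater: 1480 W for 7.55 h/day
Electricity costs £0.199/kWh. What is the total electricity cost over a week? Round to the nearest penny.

laptop: 85.5 W × 1.38 h × 7 d = 826 Wh = 0.8259 kWh
ceiling fan: 55.88 W × 5.74 h × 7 d = 2,245 Wh = 2.245 kWh
portable space heater: 1480 W × 7.55 h × 7 d = 78,218 Wh = 78.22 kWh
Total energy = 0.8259 + 2.245 + 78.22 = 81.29 kWh
Cost = 81.29 kWh × £0.199 = £16.18

£16.18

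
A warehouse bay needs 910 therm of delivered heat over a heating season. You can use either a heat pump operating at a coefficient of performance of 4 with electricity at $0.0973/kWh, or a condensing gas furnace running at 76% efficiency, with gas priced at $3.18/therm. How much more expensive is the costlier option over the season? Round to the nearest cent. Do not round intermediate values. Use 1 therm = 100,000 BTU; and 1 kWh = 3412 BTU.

Heat load = 910 therm × 100,000 = 91,000,000 BTU
Gas: input = 91,000,000 / 0.76 = 119,736,842 BTU = 1,197 therm → 1,197 × $3.18 = $3,807.63
Heat pump: 91,000,000 BTU / 3412 = 26,670 kWh heat; / 4 = 6,668 kWh in → × $0.0973 = $648.76
Difference = |$3,807.63 − $648.76| = $3,158.87

$3158.87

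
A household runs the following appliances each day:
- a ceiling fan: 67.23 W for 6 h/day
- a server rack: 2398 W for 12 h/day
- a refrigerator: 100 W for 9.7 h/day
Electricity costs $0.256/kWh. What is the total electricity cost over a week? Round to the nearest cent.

$54.03

ceiling fan: 67.23 W × 6 h × 7 d = 2,824 Wh = 2.824 kWh
server rack: 2398 W × 12 h × 7 d = 201,432 Wh = 201.4 kWh
refrigerator: 100 W × 9.7 h × 7 d = 6,790 Wh = 6.79 kWh
Total energy = 2.824 + 201.4 + 6.79 = 211 kWh
Cost = 211 kWh × $0.256 = $54.03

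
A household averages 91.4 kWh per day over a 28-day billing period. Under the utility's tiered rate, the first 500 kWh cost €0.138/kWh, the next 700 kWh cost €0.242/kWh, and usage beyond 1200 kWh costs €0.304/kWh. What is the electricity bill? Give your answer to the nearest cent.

€651.60

Usage = 91.4 kWh/day × 28 days = 2559.2 kWh
First 500 kWh × €0.138 = €69.00
Next 700 kWh × €0.242 = €169.40
Remaining 1359.2 kWh × €0.304 = €413.20
Total = €651.60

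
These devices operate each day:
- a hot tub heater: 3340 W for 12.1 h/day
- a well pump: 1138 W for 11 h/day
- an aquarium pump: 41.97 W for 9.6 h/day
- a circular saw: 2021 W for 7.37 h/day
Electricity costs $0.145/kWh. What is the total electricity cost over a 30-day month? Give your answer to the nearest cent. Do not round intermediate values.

$296.80

hot tub heater: 3340 W × 12.1 h × 30 d = 1,212,420 Wh = 1,212 kWh
well pump: 1138 W × 11 h × 30 d = 375,540 Wh = 375.5 kWh
aquarium pump: 41.97 W × 9.6 h × 30 d = 12,087 Wh = 12.09 kWh
circular saw: 2021 W × 7.37 h × 30 d = 446,843 Wh = 446.8 kWh
Total energy = 1,212 + 375.5 + 12.09 + 446.8 = 2,047 kWh
Cost = 2,047 kWh × $0.145 = $296.80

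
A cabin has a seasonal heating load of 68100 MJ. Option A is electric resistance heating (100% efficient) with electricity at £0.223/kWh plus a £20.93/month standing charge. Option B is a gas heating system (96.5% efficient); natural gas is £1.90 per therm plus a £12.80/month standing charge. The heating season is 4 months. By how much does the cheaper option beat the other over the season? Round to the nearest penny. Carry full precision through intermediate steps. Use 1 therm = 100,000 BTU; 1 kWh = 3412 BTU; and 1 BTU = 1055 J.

Heat load = 68100 MJ = 68,100,000,000 J / 1055 = 64,549,763 BTU
Gas: input = 64,549,763 / 0.965 = 66,890,946 BTU = 668.9 therm → 668.9 × £1.90 = £1,270.93; + 4 × £12.80 standing = £1,322.13
Electric: 64,549,763 BTU / 3412 = 18,920 kWh → × £0.223 = £4,218.82; + 4 × £20.93 standing = £4,302.54
Difference = |£1,322.13 − £4,302.54| = £2,980.41

£2980.41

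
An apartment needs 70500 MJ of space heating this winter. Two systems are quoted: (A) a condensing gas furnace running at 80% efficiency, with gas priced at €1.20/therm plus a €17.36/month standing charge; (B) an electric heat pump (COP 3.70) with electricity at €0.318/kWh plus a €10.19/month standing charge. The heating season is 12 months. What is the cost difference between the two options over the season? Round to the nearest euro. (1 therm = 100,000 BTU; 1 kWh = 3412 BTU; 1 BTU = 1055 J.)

€595

Heat load = 70500 MJ = 70,500,000,000 J / 1055 = 66,824,645 BTU
Gas: input = 66,824,645 / 0.80 = 83,530,806 BTU = 835.3 therm → 835.3 × €1.20 = €1,002.37; + 12 × €17.36 standing = €1,210.69
Heat pump: 66,824,645 BTU / 3412 = 19,590 kWh heat; / 3.70 = 5,293 kWh in → × €0.318 = €1,683.27; + 12 × €10.19 standing = €1,805.55
Difference = |€1,210.69 − €1,805.55| = €594.86 ≈ €595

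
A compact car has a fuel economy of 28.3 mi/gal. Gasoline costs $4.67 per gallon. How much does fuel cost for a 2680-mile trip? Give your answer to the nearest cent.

$442.25

Fuel = 2680 mi / 28.3 mpg = 94.7 gal
Cost = 94.7 gal × $4.67/gal = $442.25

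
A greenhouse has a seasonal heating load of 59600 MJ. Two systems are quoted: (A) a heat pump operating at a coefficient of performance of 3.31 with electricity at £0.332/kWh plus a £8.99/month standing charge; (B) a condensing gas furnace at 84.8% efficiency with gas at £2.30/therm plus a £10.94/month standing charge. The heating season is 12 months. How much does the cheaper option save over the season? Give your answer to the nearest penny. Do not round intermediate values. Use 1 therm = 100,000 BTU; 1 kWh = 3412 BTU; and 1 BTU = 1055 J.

£105.08

Heat load = 59600 MJ = 59,600,000,000 J / 1055 = 56,492,891 BTU
Gas: input = 56,492,891 / 0.848 = 66,618,975 BTU = 666.2 therm → 666.2 × £2.30 = £1,532.24; + 12 × £10.94 standing = £1,663.52
Heat pump: 56,492,891 BTU / 3412 = 16,560 kWh heat; / 3.31 = 5,002 kWh in → × £0.332 = £1,660.71; + 12 × £8.99 standing = £1,768.59
Difference = |£1,663.52 − £1,768.59| = £105.08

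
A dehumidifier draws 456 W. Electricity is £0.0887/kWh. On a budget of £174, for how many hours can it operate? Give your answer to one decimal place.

Energy budget = £174 / £0.0887 per kWh = 1,962 kWh = 1,961,669 Wh
Runtime = 1,961,669 Wh / 456 W = 4,302 h

4301.9 h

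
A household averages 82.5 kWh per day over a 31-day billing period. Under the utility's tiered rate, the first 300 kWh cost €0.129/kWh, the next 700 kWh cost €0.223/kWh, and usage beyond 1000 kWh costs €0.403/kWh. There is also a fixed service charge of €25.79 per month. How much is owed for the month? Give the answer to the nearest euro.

€848

Usage = 82.5 kWh/day × 31 days = 2557.5 kWh
First 300 kWh × €0.129 = €38.70
Next 700 kWh × €0.223 = €156.10
Remaining 1557.5 kWh × €0.403 = €627.67
Energy charge = €822.47; + service €25.79 = €848.26 ≈ €848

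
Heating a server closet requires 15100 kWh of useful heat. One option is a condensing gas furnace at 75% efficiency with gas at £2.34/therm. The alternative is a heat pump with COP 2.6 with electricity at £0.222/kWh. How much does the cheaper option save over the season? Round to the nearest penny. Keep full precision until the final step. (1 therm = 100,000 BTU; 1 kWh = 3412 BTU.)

£318.15

Heat load = 15100 kWh × 3412 = 51,521,200 BTU
Gas: input = 51,521,200 / 0.75 = 68,694,933 BTU = 686.9 therm → 686.9 × £2.34 = £1,607.46
Heat pump: 51,521,200 BTU / 3412 = 15,100 kWh heat; / 2.6 = 5,808 kWh in → × £0.222 = £1,289.31
Difference = |£1,607.46 − £1,289.31| = £318.15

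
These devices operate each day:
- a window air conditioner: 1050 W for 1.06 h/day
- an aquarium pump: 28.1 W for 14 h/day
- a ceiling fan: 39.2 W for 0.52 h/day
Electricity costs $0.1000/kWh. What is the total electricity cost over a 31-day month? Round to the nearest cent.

$4.73

window air conditioner: 1050 W × 1.06 h × 31 d = 34,503 Wh = 34.5 kWh
aquarium pump: 28.1 W × 14 h × 31 d = 12,195 Wh = 12.2 kWh
ceiling fan: 39.2 W × 0.52 h × 31 d = 632 Wh = 0.6319 kWh
Total energy = 34.5 + 12.2 + 0.6319 = 47.33 kWh
Cost = 47.33 kWh × $0.1000 = $4.73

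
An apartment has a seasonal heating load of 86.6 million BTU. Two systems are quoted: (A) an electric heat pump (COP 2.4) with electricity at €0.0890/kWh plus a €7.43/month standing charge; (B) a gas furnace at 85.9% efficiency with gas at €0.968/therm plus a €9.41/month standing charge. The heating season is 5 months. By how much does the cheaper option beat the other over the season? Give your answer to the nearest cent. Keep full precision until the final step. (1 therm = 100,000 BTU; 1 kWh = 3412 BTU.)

€44.58

Heat load = 86.6 × 10⁶ BTU = 86,600,000 BTU
Gas: input = 86,600,000 / 0.859 = 100,814,901 BTU = 1,008 therm → 1,008 × €0.968 = €975.89; + 5 × €9.41 standing = €1,022.94
Heat pump: 86,600,000 BTU / 3412 = 25,380 kWh heat; / 2.4 = 10,580 kWh in → × €0.0890 = €941.21; + 5 × €7.43 standing = €978.36
Difference = |€1,022.94 − €978.36| = €44.58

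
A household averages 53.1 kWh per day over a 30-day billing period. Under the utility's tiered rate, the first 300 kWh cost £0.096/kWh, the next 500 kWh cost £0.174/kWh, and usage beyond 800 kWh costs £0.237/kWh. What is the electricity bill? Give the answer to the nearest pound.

Usage = 53.1 kWh/day × 30 days = 1593 kWh
First 300 kWh × £0.096 = £28.80
Next 500 kWh × £0.174 = £87.00
Remaining 793 kWh × £0.237 = £187.94
Total = £303.74 ≈ £304

£304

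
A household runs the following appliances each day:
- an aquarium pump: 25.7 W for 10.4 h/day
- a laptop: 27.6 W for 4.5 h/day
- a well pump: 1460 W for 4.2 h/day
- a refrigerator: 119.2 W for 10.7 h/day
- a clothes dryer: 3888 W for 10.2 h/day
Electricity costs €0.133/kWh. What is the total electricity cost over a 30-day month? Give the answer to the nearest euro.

aquarium pump: 25.7 W × 10.4 h × 30 d = 8,018 Wh = 8.018 kWh
laptop: 27.6 W × 4.5 h × 30 d = 3,726 Wh = 3.726 kWh
well pump: 1460 W × 4.2 h × 30 d = 183,960 Wh = 184 kWh
refrigerator: 119.2 W × 10.7 h × 30 d = 38,263 Wh = 38.26 kWh
clothes dryer: 3888 W × 10.2 h × 30 d = 1,189,728 Wh = 1,190 kWh
Total energy = 8.018 + 3.726 + 184 + 38.26 + 1,190 = 1,424 kWh
Cost = 1,424 kWh × €0.133 = €189.35 ≈ €189

€189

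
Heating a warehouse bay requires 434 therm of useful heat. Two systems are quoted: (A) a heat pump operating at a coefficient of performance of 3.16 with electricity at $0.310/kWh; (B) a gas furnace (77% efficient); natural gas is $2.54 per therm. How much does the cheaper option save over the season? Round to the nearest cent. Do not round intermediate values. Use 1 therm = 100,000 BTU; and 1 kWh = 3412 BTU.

$183.81

Heat load = 434 therm × 100,000 = 43,400,000 BTU
Gas: input = 43,400,000 / 0.77 = 56,363,636 BTU = 563.6 therm → 563.6 × $2.54 = $1,431.64
Heat pump: 43,400,000 BTU / 3412 = 12,720 kWh heat; / 3.16 = 4,025 kWh in → × $0.310 = $1,247.83
Difference = |$1,431.64 − $1,247.83| = $183.81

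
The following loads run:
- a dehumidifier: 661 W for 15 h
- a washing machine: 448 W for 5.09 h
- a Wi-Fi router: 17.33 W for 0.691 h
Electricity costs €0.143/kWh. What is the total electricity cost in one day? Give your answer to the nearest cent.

€1.75

dehumidifier: 661 W × 15 h = 9,915 Wh = 9.915 kWh
washing machine: 448 W × 5.09 h = 2,280 Wh = 2.28 kWh
Wi-Fi router: 17.33 W × 0.691 h = 12 Wh = 0.01198 kWh
Total energy = 9.915 + 2.28 + 0.01198 = 12.21 kWh
Cost = 12.21 kWh × €0.143 = €1.75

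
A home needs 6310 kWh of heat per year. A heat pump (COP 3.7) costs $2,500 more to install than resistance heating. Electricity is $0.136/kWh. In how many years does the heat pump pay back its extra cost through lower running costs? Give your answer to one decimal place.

4.0 years

Resistance: 6310 kWh × $0.136 = $858.16/yr
Heat pump: 6310 / 3.7 = 1705 kWh in → × $0.136 = $231.94/yr
Annual savings = $626.22
Payback = $2,500 / $626.22 = 3.99 years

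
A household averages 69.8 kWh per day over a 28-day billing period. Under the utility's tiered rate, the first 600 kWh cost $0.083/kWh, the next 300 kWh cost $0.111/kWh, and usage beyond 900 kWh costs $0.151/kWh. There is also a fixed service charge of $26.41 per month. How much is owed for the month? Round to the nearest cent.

$268.72

Usage = 69.8 kWh/day × 28 days = 1954.4 kWh
First 600 kWh × $0.083 = $49.80
Next 300 kWh × $0.111 = $33.30
Remaining 1054.4 kWh × $0.151 = $159.21
Energy charge = $242.31; + service $26.41 = $268.72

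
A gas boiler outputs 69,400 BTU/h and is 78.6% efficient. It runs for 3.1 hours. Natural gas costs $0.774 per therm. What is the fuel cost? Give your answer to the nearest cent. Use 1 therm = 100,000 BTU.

Heat delivered = 69,400 BTU/h × 3.1 h = 215,140 BTU
Gas input = 215,140 / 0.786 = 273,715 BTU
= 273,715 / 100,000 = 2.737 therm
Cost = 2.737 × $0.774/therm = $2.12

$2.12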